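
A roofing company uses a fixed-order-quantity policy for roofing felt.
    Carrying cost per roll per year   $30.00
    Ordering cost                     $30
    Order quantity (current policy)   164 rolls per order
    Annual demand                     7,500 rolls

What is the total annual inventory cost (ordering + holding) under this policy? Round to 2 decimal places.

$3,831.95

Ordering: D/Q × S = 7,500/164 × $30 = $1,371.95
Holding:  Q/2 × H = 164/2 × $30 = $2,460.00
Total = $1,371.95 + $2,460.00 = $3,831.95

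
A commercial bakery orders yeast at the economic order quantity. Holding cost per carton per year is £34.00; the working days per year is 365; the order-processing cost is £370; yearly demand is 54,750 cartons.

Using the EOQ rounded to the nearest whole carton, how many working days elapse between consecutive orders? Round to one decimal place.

Optimal lot size Q* = (2 × 54,750 × £370 / £34)^½ ≈ 1,091.61 → Q = 1,092 cartons
Cycle time = (working days × Q)/D = (365 × 1,092) / 54,750 = 7.280 days

7.3 days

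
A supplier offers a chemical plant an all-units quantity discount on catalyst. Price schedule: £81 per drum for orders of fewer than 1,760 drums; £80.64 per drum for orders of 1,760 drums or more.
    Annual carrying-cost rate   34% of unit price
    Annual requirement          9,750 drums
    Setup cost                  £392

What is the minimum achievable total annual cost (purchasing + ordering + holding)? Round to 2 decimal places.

H₁ = 34%×£81 = £27.5400;  H₂ = 34%×£80.64 = £27.4176
EOQ₁ = √(2×9,750×392/27.5400) = 526.84  (< 1,760, feasible at tier 1)
EOQ₂ = √(2×9,750×392/27.4176) = 528.01  (< 1,760 → use Q = 1,760 at tier-2 price)
TC(tier 1 (EOQ₁), Q≈526.8) = £804,259.16
TC(tier 2, Q≈1,760.0) = £812,539.08
Minimum at tier 1 (EOQ₁): £804,259.16

£804,259.16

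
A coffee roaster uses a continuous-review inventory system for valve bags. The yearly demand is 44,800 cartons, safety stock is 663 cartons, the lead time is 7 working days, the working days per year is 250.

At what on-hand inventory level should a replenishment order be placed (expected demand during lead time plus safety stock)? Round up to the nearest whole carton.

Daily demand d = 44,800 / 250 = 179.200 cartons/day
Demand during lead time = 179.200 × 7 = 1,254.40
Reorder point = 1,254.40 + 663 = 1,917.40 → round up

1,918 cartons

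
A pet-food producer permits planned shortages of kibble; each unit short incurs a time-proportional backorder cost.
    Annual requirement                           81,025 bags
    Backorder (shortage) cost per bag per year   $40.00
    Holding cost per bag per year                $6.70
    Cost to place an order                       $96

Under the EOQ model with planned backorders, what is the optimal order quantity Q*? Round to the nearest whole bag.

Q* = √(2DS/H) · √((H + b)/b)
   = √(2 × 81,025 × 96 / 6.7) · √((6.7 + 40) / 40)
   = 1,523.782 × 1.0805 ≈ 1,646.46

1,646 bags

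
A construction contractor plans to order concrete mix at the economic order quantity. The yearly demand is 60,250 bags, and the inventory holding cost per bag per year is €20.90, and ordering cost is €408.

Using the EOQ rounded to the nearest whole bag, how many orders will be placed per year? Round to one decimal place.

Q* = √(2·D·S / H) = √(2·60,250·408 / 20.9) = √2,352,344.5 ≈ 1,533.74 → Q = 1,534
Orders per year = D/Q = 60,250 / 1,534 = 39.276

39.3 orders per year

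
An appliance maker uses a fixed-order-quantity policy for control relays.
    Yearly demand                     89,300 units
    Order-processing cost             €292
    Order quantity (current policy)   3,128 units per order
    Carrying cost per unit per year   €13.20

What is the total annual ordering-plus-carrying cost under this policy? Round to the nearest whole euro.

Annual ordering cost = (D/Q)·S = (89,300/3,128) × 292 = €8,336.19
Annual holding cost  = (Q/2)·H = (3,128/2) × 13.2 = €20,644.80
Total = €8,336.19 + €20,644.80 = €28,980.99

€28,981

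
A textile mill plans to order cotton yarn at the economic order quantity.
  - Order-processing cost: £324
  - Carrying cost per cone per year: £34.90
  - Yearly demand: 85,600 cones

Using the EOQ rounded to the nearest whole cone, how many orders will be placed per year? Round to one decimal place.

67.9 orders per year

Optimal lot size Q* = (2 × 85,600 × £324 / £34.9)^½ ≈ 1,260.70 → Q = 1,261
Orders per year = D/Q = 85,600 / 1,261 = 67.883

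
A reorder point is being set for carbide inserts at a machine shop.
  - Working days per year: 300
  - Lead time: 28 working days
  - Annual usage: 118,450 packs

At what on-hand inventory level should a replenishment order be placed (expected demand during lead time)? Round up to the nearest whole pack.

11,056 packs

Daily demand d = 118,450 / 300 = 394.833 packs/day
Demand during lead time = 394.833 × 28 = 11,055.33
Reorder point = 11,055.33 → round up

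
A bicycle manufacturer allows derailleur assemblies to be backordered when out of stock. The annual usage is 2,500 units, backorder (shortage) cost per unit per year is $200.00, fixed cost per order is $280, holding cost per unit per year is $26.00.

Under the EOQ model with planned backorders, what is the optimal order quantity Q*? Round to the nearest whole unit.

Q* = √(2DS/H) · √((H + b)/b)
   = √(2 × 2,500 × 280 / 26) · √((26 + 200) / 200)
   = 232.048 × 1.0630 ≈ 246.67

247 units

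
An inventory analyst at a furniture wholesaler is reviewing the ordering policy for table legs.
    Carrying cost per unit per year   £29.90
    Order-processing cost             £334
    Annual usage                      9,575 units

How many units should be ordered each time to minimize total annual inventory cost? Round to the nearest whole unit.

2DS/H = 2·9,575·334/29.9 = 213,916.39
EOQ = √213,916.39 ≈ 462.51

463 units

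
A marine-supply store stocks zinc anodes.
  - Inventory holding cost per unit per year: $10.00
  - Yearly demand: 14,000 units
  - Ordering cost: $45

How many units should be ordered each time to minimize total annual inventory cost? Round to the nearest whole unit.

Optimal lot size Q* = (2 × 14,000 × $45 / $10)^½ ≈ 354.96

355 units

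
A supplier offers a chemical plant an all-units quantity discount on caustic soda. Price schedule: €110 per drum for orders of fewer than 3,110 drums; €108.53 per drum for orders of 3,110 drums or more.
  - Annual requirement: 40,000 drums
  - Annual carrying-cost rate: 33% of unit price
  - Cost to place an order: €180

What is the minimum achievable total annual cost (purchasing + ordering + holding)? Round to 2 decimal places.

€4,399,207.28

H₁ = 33%×€110 = €36.3000;  H₂ = 33%×€108.53 = €35.8149
EOQ₁ = √(2×40,000×180/36.3000) = 629.84  (< 3,110, feasible at tier 1)
EOQ₂ = √(2×40,000×180/35.8149) = 634.09  (< 3,110 → use Q = 3,110 at tier-2 price)
TC(tier 1 (EOQ₁), Q≈629.8) = €4,422,863.07
TC(tier 2, Q≈3,110.0) = €4,399,207.28
Minimum at tier 2: €4,399,207.28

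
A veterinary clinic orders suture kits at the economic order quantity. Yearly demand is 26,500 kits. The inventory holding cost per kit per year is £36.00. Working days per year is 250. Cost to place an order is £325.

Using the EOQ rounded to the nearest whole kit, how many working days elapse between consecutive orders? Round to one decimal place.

2DS/H = 2·26,500·325/36 = 478,472.22
EOQ = √478,472.22 ≈ 691.72 → Q = 692 kits
T = Q/D × 250 days = 692/26,500 × 250 = 6.528 days

6.5 days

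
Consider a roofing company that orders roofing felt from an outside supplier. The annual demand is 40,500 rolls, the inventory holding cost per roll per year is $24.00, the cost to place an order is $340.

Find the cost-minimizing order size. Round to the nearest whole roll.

1,071 rolls

2DS/H = 2·40,500·340/24 = 1,147,500.00
EOQ = √1,147,500.00 ≈ 1,071.21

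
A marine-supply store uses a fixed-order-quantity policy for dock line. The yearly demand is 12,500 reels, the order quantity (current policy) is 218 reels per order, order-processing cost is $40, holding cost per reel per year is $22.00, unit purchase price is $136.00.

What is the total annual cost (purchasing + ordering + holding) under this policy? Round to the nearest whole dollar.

Ordering: D/Q × S = 12,500/218 × $40 = $2,293.58
Holding:  Q/2 × H = 218/2 × $22 = $2,398.00
Purchase cost = D·C = 12,500 × 136 = $1,700,000.00
Total = $2,293.58 + $2,398.00 + $1,700,000.00 = $1,704,691.58

$1,704,692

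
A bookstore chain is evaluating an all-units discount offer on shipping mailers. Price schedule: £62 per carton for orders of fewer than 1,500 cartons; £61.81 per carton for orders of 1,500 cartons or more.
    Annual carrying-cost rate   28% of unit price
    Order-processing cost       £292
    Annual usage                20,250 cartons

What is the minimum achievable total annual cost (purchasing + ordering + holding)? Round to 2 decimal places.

£1,268,574.60

H₁ = 28%×£62 = £17.3600;  H₂ = 28%×£61.81 = £17.3068
EOQ₁ = √(2×20,250×292/17.3600) = 825.36  (< 1,500, feasible at tier 1)
EOQ₂ = √(2×20,250×292/17.3068) = 826.63  (< 1,500 → use Q = 1,500 at tier-2 price)
TC(tier 1 (EOQ₁), Q≈825.4) = £1,269,828.27
TC(tier 2, Q≈1,500.0) = £1,268,574.60
Minimum at tier 2: £1,268,574.60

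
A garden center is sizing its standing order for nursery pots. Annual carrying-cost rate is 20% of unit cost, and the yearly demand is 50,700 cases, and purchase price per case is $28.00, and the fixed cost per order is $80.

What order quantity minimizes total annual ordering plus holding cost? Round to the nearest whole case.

1,204 cases

H = i·C = 0.2 × $28 = $5.6000 per case-year
EOQ = √(2DS/H) = √(2 × 50,700 × 80 / 5.6)
    = √(1,448,571.43) ≈ 1,203.57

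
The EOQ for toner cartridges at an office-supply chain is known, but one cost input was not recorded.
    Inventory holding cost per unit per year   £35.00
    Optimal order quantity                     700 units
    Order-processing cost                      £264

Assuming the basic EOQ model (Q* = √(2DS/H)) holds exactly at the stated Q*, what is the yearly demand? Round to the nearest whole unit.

32,481 units per year

Since Q* = (2DS/H)^½, squaring gives Q*²·H = 2DS.
D = Q²H / (2S) = 700² × 35 / (2 × 264) = 32,481.06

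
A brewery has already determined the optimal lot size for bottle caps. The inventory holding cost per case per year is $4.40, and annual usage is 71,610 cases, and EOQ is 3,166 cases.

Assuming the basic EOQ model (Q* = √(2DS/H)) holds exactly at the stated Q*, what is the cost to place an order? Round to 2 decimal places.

$307.94

Since Q* = (2DS/H)^½, squaring gives Q*²·H = 2DS.
S = Q²H / (2D) = 3,166² × 4.4 / (2 × 71,610) = 307.9433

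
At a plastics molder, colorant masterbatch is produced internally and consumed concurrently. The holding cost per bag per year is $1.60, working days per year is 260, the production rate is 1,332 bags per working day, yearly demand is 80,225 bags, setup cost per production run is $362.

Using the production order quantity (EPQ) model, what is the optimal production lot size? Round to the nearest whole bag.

d = 80,225/260 = 308.5577 bags/day;  effective holding cost H(1 − d/p) = 1.6·(1 − 308.5577/1332) = 1.22936
Q* = √(2DS / H_eff) = √(2·80,225·362 / 1.22936) ≈ 6,873.61

6,874 bags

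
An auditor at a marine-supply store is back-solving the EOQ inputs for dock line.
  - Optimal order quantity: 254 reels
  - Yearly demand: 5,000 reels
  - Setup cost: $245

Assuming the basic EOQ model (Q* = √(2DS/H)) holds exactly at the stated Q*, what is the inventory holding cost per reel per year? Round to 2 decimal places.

$37.98

From Q* = √(2DS/H) ⇒ Q*² = 2DS/H.
H = 2DS / Q² = 2 × 5,000 × 245 / 254² = 37.9751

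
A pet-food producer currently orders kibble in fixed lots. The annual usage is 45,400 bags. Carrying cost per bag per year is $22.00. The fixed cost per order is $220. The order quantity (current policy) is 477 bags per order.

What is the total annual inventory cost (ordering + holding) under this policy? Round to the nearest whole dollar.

Annual ordering cost = (D/Q)·S = (45,400/477) × 220 = $20,939.20
Annual holding cost  = (Q/2)·H = (477/2) × 22 = $5,247.00
Total = $20,939.20 + $5,247.00 = $26,186.20

$26,186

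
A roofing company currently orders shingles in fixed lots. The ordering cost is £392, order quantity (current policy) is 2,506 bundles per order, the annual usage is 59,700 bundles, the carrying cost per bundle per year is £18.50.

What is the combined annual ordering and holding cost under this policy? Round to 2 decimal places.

Orders/yr = 59,700/2,506 = 23.823; ordering cost = 23.823 × £392 = £9,338.55
Average inventory = 2,506/2 = 1253; holding cost = 1253 × £18.5 = £23,180.50
Total = £9,338.55 + £23,180.50 = £32,519.05

£32,519.05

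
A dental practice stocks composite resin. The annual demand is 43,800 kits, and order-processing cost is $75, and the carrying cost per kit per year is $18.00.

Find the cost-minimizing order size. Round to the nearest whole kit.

EOQ = √(2DS/H) = √(2 × 43,800 × 75 / 18)
    = √(365,000.00) ≈ 604.15

604 kits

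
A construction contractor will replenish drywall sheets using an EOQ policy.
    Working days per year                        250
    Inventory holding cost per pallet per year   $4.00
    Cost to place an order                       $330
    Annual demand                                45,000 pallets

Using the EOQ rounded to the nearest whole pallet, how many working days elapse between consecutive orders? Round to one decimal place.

EOQ = √(2DS/H) = √(2 × 45,000 × 330 / 4)
    = √(7,425,000.00) ≈ 2,724.89 → Q = 2,725 pallets
Cycle time = (working days × Q)/D = (250 × 2,725) / 45,000 = 15.139 days

15.1 days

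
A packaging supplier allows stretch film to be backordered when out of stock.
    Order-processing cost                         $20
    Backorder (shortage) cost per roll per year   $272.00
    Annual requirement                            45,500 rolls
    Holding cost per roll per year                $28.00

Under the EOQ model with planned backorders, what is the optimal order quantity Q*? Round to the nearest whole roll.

Q* = √(2DS/H) · √((H + b)/b)
   = √(2 × 45,500 × 20 / 28) · √((28 + 272) / 272)
   = 254.951 × 1.0502 ≈ 267.75

268 rolls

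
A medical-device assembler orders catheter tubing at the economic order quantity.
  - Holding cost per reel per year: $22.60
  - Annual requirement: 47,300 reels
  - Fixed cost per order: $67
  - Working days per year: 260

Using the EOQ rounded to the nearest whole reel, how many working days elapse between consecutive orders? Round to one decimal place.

EOQ = √(2DS/H) = √(2 × 47,300 × 67 / 22.6)
    = √(280,451.33) ≈ 529.58 → Q = 530 reels
Days between orders = 260 / (D/Q) = 260 / 89.245 ≈ 2.913

2.9 days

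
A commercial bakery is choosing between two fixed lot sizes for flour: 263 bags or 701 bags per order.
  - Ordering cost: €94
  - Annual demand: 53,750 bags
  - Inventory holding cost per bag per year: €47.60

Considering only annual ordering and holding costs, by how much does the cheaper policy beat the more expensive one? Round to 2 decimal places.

€1,579.07

Annual cost at Q: ordering D·S/Q plus holding Q·H/2.
TC(263) = (53,750/263)×94 + (263/2)×47.6 = €25,470.43
TC(701) = (53,750/701)×94 + (701/2)×47.6 = €23,891.36
Cheaper: Q = 701.  Difference = €1,579.07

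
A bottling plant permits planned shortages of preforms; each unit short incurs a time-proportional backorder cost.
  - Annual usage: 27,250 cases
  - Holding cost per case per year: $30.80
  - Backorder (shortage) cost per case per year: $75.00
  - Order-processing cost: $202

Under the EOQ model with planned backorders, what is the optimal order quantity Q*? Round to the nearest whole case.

710 cases

Basic EOQ = √(2·27,250·202/30.8) = 597.859
Backorder adjustment √((H+b)/b) = √((30.8+75)/75) = 1.1877
Q* = 597.859 × 1.1877 ≈ 710.09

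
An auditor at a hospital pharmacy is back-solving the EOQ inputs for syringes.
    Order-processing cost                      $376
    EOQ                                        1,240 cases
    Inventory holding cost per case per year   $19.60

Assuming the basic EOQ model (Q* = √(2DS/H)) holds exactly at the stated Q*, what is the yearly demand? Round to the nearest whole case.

Since Q* = (2DS/H)^½, squaring gives Q*²·H = 2DS.
D = Q²H / (2S) = 1,240² × 19.6 / (2 × 376) = 40,075.74

40,076 cases per year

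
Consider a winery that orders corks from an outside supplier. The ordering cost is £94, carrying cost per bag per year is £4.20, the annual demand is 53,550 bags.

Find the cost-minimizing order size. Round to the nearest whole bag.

EOQ = √(2DS/H) = √(2 × 53,550 × 94 / 4.2)
    = √(2,397,000.00) ≈ 1,548.22

1,548 bags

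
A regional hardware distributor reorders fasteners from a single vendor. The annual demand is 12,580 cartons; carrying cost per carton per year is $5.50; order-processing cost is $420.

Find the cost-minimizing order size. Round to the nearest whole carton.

Q* = √(2·D·S / H) = √(2·12,580·420 / 5.5) = √1,921,309.1 ≈ 1,386.11

1,386 cartons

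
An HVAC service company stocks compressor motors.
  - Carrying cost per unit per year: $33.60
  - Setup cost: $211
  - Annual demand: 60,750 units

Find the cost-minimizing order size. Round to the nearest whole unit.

EOQ = √(2DS/H) = √(2 × 60,750 × 211 / 33.6)
    = √(762,991.07) ≈ 873.49

873 units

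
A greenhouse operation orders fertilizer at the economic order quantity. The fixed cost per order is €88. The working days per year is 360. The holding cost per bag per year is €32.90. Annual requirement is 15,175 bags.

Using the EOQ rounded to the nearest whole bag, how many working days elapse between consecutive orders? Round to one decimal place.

2DS/H = 2·15,175·88/32.9 = 81,179.33
EOQ = √81,179.33 ≈ 284.92 → Q = 285 bags
Days between orders = 360 / (D/Q) = 360 / 53.246 ≈ 6.761

6.8 days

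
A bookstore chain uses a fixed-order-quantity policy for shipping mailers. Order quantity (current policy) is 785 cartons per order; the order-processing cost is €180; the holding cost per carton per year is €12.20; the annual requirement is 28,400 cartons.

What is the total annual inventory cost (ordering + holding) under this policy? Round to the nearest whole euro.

€11,301

Orders/yr = 28,400/785 = 36.178; ordering cost = 36.178 × €180 = €6,512.10
Average inventory = 785/2 = 392.5; holding cost = 392.5 × €12.2 = €4,788.50
Total = €6,512.10 + €4,788.50 = €11,300.60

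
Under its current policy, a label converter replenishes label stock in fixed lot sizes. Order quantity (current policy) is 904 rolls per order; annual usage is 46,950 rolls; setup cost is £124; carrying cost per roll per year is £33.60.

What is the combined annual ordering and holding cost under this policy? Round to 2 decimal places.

Orders/yr = 46,950/904 = 51.936; ordering cost = 51.936 × £124 = £6,440.04
Average inventory = 904/2 = 452; holding cost = 452 × £33.6 = £15,187.20
Total = £6,440.04 + £15,187.20 = £21,627.24

£21,627.24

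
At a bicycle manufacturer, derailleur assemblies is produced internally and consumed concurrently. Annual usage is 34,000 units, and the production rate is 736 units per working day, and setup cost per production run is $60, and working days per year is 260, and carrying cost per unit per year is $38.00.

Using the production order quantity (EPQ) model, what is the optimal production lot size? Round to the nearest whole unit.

361 units

d = 34,000/260 = 130.7692 units/day;  effective holding cost H(1 − d/p) = 38·(1 − 130.7692/736) = 31.24833
Q* = √(2DS / H_eff) = √(2·34,000·60 / 31.24833) ≈ 361.34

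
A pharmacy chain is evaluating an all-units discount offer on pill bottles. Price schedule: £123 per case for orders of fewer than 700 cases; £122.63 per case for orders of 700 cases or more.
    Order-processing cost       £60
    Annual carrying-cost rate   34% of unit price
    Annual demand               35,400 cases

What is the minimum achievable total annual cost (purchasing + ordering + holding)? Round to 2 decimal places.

£4,358,729.26

H₁ = 34%×£123 = £41.8200;  H₂ = 34%×£122.63 = £41.6942
EOQ₁ = √(2×35,400×60/41.8200) = 318.71  (< 700, feasible at tier 1)
EOQ₂ = √(2×35,400×60/41.6942) = 319.19  (< 700 → use Q = 700 at tier-2 price)
TC(tier 1 (EOQ₁), Q≈318.7) = £4,367,528.59
TC(tier 2, Q≈700.0) = £4,358,729.26
Minimum at tier 2: £4,358,729.26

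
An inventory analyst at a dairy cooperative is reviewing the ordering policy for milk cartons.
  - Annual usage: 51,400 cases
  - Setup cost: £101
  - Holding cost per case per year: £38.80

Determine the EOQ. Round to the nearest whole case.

Optimal lot size Q* = (2 × 51,400 × £101 / £38.8)^½ ≈ 517.30

517 cases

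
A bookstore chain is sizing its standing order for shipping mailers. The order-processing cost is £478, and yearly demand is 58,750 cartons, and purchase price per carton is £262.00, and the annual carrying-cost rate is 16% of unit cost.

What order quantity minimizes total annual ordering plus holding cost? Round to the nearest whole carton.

Carrying cost H = £262 × 16% = £41.9200/carton/yr
EOQ = √(2DS/H) = √(2 × 58,750 × 478 / 41.92)
    = √(1,339,813.93) ≈ 1,157.50

1,158 cartons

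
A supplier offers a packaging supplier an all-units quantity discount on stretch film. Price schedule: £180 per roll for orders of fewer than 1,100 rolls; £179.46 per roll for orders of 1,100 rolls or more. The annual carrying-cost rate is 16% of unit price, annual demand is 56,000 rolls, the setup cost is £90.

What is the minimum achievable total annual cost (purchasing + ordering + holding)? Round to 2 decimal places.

£10,070,134.30

H₁ = 16%×£180 = £28.8000;  H₂ = 16%×£179.46 = £28.7136
EOQ₁ = √(2×56,000×90/28.8000) = 591.61  (< 1,100, feasible at tier 1)
EOQ₂ = √(2×56,000×90/28.7136) = 592.50  (< 1,100 → use Q = 1,100 at tier-2 price)
TC(tier 1 (EOQ₁), Q≈591.6) = £10,097,038.31
TC(tier 2, Q≈1,100.0) = £10,070,134.30
Minimum at tier 2: £10,070,134.30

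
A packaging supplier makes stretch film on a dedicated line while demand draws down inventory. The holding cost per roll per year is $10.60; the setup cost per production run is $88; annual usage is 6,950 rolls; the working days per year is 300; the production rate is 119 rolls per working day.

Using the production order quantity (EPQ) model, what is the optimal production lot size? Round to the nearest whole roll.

d = 6,950/300 = 23.1667 rolls/day;  effective holding cost H(1 − d/p) = 10.6·(1 − 23.1667/119) = 8.53641
Q* = √(2DS / H_eff) = √(2·6,950·88 / 8.53641) ≈ 378.54

379 rolls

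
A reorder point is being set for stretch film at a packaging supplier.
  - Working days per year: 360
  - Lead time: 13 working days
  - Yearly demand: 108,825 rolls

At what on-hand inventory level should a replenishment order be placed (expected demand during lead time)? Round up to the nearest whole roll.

3,930 rolls

Daily demand d = 108,825 / 360 = 302.292 rolls/day
Demand during lead time = 302.292 × 13 = 3,929.79
Reorder point = 3,929.79 → round up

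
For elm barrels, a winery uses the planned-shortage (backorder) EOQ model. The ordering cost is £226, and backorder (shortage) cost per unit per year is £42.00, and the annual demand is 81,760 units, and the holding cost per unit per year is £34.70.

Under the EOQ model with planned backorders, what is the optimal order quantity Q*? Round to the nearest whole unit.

1,395 units

Basic EOQ = √(2·81,760·226/34.7) = 1,031.989
Backorder adjustment √((H+b)/b) = √((34.7+42)/42) = 1.3514
Q* = 1,031.989 × 1.3514 ≈ 1,394.59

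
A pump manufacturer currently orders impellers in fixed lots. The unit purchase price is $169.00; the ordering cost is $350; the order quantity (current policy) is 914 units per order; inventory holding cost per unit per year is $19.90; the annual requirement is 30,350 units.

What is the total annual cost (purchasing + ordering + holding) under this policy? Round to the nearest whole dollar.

$5,149,866

Orders/yr = 30,350/914 = 33.206; ordering cost = 33.206 × $350 = $11,621.99
Average inventory = 914/2 = 457; holding cost = 457 × $19.9 = $9,094.30
Purchase cost = D·C = 30,350 × 169 = $5,129,150.00
Total = $11,621.99 + $9,094.30 + $5,129,150.00 = $5,149,866.29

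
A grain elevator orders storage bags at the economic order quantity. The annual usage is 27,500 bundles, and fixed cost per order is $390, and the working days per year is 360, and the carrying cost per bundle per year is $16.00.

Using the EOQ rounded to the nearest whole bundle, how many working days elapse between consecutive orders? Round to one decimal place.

2DS/H = 2·27,500·390/16 = 1,340,625.00
EOQ = √1,340,625.00 ≈ 1,157.85 → Q = 1,158 bundles
Cycle time = (working days × Q)/D = (360 × 1,158) / 27,500 = 15.159 days

15.2 days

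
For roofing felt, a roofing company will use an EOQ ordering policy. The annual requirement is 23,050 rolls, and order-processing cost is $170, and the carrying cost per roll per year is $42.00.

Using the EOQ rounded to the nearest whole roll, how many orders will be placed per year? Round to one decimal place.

53.4 orders per year

Q* = √(2·D·S / H) = √(2·23,050·170 / 42) = √186,595.2 ≈ 431.97 → Q = 432
Orders per year = D/Q = 23,050 / 432 = 53.356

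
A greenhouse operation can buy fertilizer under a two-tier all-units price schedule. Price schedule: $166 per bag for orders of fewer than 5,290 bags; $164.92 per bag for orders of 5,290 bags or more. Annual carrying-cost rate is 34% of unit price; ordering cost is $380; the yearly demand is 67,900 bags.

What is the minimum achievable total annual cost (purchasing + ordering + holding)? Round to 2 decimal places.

$11,325,367.86

H₁ = 34%×$166 = $56.4400;  H₂ = 34%×$164.92 = $56.0728
EOQ₁ = √(2×67,900×380/56.4400) = 956.20  (< 5,290, feasible at tier 1)
EOQ₂ = √(2×67,900×380/56.0728) = 959.32  (< 5,290 → use Q = 5,290 at tier-2 price)
TC(tier 1 (EOQ₁), Q≈956.2) = $11,325,367.86
TC(tier 2, Q≈5,290.0) = $11,351,258.06
Minimum at tier 1 (EOQ₁): $11,325,367.86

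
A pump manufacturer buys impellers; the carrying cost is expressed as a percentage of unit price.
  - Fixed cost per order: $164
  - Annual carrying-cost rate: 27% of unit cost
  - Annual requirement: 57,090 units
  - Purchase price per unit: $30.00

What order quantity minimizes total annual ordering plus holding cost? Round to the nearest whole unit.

1,520 units

Holding cost per unit per year: H = 27% × $30 = $8.1000
EOQ = √(2DS/H) = √(2 × 57,090 × 164 / 8.1)
    = √(2,311,792.59) ≈ 1,520.46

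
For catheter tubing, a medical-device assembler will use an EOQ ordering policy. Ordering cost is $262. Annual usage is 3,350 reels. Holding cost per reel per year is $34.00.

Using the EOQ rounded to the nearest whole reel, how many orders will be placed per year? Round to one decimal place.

14.8 orders per year

EOQ = √(2DS/H) = √(2 × 3,350 × 262 / 34)
    = √(51,629.41) ≈ 227.22 → Q = 227
N = D/Q = 3,350/227 ≈ 14.758 orders/yr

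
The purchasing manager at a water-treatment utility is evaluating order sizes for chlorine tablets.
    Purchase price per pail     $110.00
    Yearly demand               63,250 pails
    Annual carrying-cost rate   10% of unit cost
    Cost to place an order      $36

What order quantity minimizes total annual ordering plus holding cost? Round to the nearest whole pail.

643 pails

H = i·C = 0.1 × $110 = $11.0000 per pail-year
Q* = √(2·D·S / H) = √(2·63,250·36 / 11) = √414,000.0 ≈ 643.43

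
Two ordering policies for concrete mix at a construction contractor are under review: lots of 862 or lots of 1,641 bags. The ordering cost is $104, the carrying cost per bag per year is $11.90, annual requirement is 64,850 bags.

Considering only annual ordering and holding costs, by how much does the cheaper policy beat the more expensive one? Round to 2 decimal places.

TC(Q) = (D/Q)S + (Q/2)H
TC(862) = (64,850/862)×104 + (862/2)×11.9 = $12,953.03
TC(1,641) = (64,850/1,641)×104 + (1,641/2)×11.9 = $13,873.88
|ΔTC| = |$12,953.03 − $13,873.88| = $920.85

$920.85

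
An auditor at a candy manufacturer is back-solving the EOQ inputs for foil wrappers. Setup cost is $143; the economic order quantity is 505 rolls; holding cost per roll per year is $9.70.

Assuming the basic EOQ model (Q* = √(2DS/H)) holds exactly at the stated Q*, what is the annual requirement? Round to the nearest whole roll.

8,649 rolls per year

EOQ relation: Q² = 2DS/H, so rearrange for the unknown.
D = Q²H / (2S) = 505² × 9.7 / (2 × 143) = 8,649.45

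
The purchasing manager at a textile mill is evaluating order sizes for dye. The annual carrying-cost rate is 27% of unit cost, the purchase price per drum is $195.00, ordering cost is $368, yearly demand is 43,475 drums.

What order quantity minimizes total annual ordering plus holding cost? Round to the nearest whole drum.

780 drums

Holding cost per drum per year: H = 27% × $195 = $52.6500
Optimal lot size Q* = (2 × 43,475 × $368 / $52.65)^½ ≈ 779.58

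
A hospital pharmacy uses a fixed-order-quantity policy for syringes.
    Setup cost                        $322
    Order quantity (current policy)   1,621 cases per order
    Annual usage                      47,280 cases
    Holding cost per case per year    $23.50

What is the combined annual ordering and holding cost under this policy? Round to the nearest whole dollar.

Annual ordering cost = (D/Q)·S = (47,280/1,621) × 322 = $9,391.83
Annual holding cost  = (Q/2)·H = (1,621/2) × 23.5 = $19,046.75
Total = $9,391.83 + $19,046.75 = $28,438.58

$28,439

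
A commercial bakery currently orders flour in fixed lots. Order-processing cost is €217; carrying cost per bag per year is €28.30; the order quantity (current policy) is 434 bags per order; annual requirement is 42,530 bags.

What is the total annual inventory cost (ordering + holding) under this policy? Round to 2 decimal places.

Annual ordering cost = (D/Q)·S = (42,530/434) × 217 = €21,265.00
Annual holding cost  = (Q/2)·H = (434/2) × 28.3 = €6,141.10
Total = €21,265.00 + €6,141.10 = €27,406.10

€27,406.10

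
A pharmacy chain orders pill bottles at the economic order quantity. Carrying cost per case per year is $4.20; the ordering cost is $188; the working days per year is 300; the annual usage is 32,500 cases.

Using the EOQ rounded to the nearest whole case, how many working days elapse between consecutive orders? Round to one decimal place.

15.7 days

Optimal lot size Q* = (2 × 32,500 × $188 / $4.2)^½ ≈ 1,705.73 → Q = 1,706 cases
Cycle time = (working days × Q)/D = (300 × 1,706) / 32,500 = 15.748 days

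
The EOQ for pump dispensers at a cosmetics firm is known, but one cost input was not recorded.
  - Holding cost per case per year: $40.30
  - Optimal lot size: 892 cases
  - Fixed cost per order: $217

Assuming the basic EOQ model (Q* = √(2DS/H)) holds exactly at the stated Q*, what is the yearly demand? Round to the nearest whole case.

EOQ relation: Q² = 2DS/H, so rearrange for the unknown.
D = Q²H / (2S) = 892² × 40.3 / (2 × 217) = 73,883.09

73,883 cases per year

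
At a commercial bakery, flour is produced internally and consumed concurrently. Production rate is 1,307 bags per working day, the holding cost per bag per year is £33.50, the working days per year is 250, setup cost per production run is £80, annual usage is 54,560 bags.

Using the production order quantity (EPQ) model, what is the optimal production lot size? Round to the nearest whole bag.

d = 54,560/250 = 218.2400 bags/day;  effective holding cost H(1 − d/p) = 33.5·(1 − 218.2400/1307) = 27.90624
Q* = √(2DS / H_eff) = √(2·54,560·80 / 27.90624) ≈ 559.30

559 bags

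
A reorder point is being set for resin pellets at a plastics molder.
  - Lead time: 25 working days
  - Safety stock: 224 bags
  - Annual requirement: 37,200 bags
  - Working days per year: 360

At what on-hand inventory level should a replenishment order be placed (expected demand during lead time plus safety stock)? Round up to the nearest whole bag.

2,808 bags

Daily demand d = 37,200 / 360 = 103.333 bags/day
Demand during lead time = 103.333 × 25 = 2,583.33
Reorder point = 2,583.33 + 224 = 2,807.33 → round up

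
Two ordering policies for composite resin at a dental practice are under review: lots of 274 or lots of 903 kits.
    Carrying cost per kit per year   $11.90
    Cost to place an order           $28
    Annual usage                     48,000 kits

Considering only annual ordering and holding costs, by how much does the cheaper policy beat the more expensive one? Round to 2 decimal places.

$325.81

For each Q, cost = (D/Q)·S + (Q/2)·H.
TC(274) = (48,000/274)×28 + (274/2)×11.9 = $6,535.41
TC(903) = (48,000/903)×28 + (903/2)×11.9 = $6,861.22
Cheaper: Q = 274.  Difference = $325.81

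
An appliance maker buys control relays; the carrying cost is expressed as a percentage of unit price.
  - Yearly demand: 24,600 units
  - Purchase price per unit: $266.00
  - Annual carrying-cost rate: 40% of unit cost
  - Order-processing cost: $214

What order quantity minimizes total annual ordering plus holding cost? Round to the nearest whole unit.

315 units

H = i·C = 0.4 × $266 = $106.4000 per unit-year
2DS/H = 2·24,600·214/106.4 = 98,954.89
EOQ = √98,954.89 ≈ 314.57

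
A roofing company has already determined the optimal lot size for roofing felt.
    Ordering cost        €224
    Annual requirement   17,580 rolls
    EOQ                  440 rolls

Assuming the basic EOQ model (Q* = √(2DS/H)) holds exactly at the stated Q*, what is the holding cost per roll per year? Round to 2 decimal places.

€40.68

Since Q* = (2DS/H)^½, squaring gives Q*²·H = 2DS.
H = 2DS / Q² = 2 × 17,580 × 224 / 440² = 40.6810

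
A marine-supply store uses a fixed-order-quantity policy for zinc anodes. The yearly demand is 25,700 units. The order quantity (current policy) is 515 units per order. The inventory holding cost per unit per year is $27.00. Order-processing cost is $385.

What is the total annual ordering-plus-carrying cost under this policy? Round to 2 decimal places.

$26,165.12

Annual ordering cost = (D/Q)·S = (25,700/515) × 385 = $19,212.62
Annual holding cost  = (Q/2)·H = (515/2) × 27 = $6,952.50
Total = $19,212.62 + $6,952.50 = $26,165.12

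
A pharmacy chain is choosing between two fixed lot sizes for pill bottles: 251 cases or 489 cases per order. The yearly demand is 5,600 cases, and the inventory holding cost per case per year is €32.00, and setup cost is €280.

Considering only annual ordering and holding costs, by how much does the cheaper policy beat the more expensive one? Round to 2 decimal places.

€767.53

TC(Q) = (D/Q)S + (Q/2)H
TC(251) = (5,600/251)×280 + (251/2)×32 = €10,263.01
TC(489) = (5,600/489)×280 + (489/2)×32 = €11,030.54
Cheaper: Q = 251.  Difference = €767.53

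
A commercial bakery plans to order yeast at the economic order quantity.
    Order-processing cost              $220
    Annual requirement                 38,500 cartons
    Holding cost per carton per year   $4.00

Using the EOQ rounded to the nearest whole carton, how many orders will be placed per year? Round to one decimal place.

Optimal lot size Q* = (2 × 38,500 × $220 / $4)^½ ≈ 2,057.91 → Q = 2,058
N = D/Q = 38,500/2,058 ≈ 18.707 orders/yr

18.7 orders per year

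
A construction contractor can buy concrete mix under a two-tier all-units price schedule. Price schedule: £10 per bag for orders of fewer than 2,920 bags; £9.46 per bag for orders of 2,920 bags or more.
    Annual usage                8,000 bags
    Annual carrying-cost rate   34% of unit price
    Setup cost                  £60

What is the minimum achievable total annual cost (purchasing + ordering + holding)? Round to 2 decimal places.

H₁ = 34%×£10 = £3.4000;  H₂ = 34%×£9.46 = £3.2164
EOQ₁ = √(2×8,000×60/3.4000) = 531.37  (< 2,920, feasible at tier 1)
EOQ₂ = √(2×8,000×60/3.2164) = 546.32  (< 2,920 → use Q = 2,920 at tier-2 price)
TC(tier 1 (EOQ₁), Q≈531.4) = £81,806.65
TC(tier 2, Q≈2,920.0) = £80,540.33
Minimum at tier 2: £80,540.33

£80,540.33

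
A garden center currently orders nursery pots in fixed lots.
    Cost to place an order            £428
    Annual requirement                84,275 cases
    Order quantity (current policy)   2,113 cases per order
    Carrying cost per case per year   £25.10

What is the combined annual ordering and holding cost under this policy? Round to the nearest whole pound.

Ordering: D/Q × S = 84,275/2,113 × £428 = £17,070.37
Holding:  Q/2 × H = 2,113/2 × £25.1 = £26,518.15
Total = £17,070.37 + £26,518.15 = £43,588.52

£43,589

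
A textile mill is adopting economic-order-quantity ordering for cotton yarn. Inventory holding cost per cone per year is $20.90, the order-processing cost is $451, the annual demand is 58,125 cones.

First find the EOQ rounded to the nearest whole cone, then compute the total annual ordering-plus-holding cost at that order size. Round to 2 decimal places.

$33,102.28

Optimal lot size Q* = (2 × 58,125 × $451 / $20.9)^½ ≈ 1,583.84 → Q = 1,584 cones
Ordering: D/Q × S = 58,125/1,584 × $451 = $16,549.48
Holding:  Q/2 × H = 1,584/2 × $20.9 = $16,552.80
Total = $16,549.48 + $16,552.80 = $33,102.28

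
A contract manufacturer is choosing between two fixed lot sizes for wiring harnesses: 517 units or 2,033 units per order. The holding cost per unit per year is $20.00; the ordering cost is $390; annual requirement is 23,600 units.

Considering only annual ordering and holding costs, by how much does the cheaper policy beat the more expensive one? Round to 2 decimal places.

TC(Q) = (D/Q)S + (Q/2)H
TC(517) = (23,600/517)×390 + (517/2)×20 = $22,972.71
TC(2,033) = (23,600/2,033)×390 + (2,033/2)×20 = $24,857.30
|ΔTC| = |$22,972.71 − $24,857.30| = $1,884.59

$1,884.59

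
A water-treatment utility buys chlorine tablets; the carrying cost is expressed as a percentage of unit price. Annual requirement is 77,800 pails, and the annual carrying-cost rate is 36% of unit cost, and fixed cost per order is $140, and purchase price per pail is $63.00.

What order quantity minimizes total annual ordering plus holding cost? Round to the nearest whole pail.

980 pails

Carrying cost H = $63 × 36% = $22.6800/pail/yr
EOQ = √(2DS/H) = √(2 × 77,800 × 140 / 22.68)
    = √(960,493.83) ≈ 980.05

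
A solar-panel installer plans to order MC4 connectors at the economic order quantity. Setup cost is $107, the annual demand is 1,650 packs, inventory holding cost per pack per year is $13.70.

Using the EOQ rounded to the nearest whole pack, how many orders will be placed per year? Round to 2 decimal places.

10.25 orders per year

Q* = √(2·D·S / H) = √(2·1,650·107 / 13.7) = √25,773.7 ≈ 160.54 → Q = 161
Orders per year = D/Q = 1,650 / 161 = 10.248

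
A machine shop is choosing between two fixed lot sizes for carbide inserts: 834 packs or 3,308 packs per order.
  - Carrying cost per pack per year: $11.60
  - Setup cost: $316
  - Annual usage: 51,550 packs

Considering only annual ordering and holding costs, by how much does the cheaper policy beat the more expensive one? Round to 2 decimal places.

$258.57

TC(Q) = (D/Q)S + (Q/2)H
TC(834) = (51,550/834)×316 + (834/2)×11.6 = $24,369.33
TC(3,308) = (51,550/3,308)×316 + (3,308/2)×11.6 = $24,110.77
|ΔTC| = |$24,369.33 − $24,110.77| = $258.57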